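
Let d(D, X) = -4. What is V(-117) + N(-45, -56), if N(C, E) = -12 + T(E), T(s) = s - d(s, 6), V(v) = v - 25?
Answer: -206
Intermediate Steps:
V(v) = -25 + v
T(s) = 4 + s (T(s) = s - 1*(-4) = s + 4 = 4 + s)
N(C, E) = -8 + E (N(C, E) = -12 + (4 + E) = -8 + E)
V(-117) + N(-45, -56) = (-25 - 117) + (-8 - 56) = -142 - 64 = -206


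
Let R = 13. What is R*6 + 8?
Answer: 86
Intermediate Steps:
R*6 + 8 = 13*6 + 8 = 78 + 8 = 86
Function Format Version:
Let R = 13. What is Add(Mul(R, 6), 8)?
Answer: 86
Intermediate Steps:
Add(Mul(R, 6), 8) = Add(Mul(13, 6), 8) = Add(78, 8) = 86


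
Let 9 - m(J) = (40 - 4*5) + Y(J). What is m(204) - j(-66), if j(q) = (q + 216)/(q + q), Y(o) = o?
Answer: -4705/22 ≈ -213.86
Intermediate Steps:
j(q) = (216 + q)/(2*q) (j(q) = (216 + q)/((2*q)) = (216 + q)*(1/(2*q)) = (216 + q)/(2*q))
m(J) = -11 - J (m(J) = 9 - ((40 - 4*5) + J) = 9 - ((40 - 20) + J) = 9 - (20 + J) = 9 + (-20 - J) = -11 - J)
m(204) - j(-66) = (-11 - 1*204) - (216 - 66)/(2*(-66)) = (-11 - 204) - (-1)*150/(2*66) = -215 - 1*(-25/22) = -215 + 25/22 = -4705/22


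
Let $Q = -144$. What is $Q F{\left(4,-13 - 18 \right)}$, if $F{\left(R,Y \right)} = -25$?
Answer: $3600$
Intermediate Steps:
$Q F{\left(4,-13 - 18 \right)} = \left(-144\right) \left(-25\right) = 3600$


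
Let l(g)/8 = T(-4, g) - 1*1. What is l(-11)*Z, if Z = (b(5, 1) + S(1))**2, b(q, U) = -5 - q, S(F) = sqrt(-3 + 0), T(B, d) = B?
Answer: -3880 + 800*I*sqrt(3) ≈ -3880.0 + 1385.6*I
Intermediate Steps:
S(F) = I*sqrt(3) (S(F) = sqrt(-3) = I*sqrt(3))
l(g) = -40 (l(g) = 8*(-4 - 1*1) = 8*(-4 - 1) = 8*(-5) = -40)
Z = (-10 + I*sqrt(3))**2 (Z = ((-5 - 1*5) + I*sqrt(3))**2 = ((-5 - 5) + I*sqrt(3))**2 = (-10 + I*sqrt(3))**2 ≈ 97.0 - 34.641*I)
l(-11)*Z = -40*(10 - I*sqrt(3))**2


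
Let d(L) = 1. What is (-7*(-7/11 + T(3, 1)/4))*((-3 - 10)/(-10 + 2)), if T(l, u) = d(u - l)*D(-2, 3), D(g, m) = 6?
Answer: -1729/176 ≈ -9.8239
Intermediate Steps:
T(l, u) = 6 (T(l, u) = 1*6 = 6)
(-7*(-7/11 + T(3, 1)/4))*((-3 - 10)/(-10 + 2)) = (-7*(-7/11 + 6/4))*((-3 - 10)/(-10 + 2)) = (-7*(-7*1/11 + 6*(1/4)))*(-13/(-8)) = (-7*(-7/11 + 3/2))*(-13*(-1/8)) = -7*19/22*(13/8) = -133/22*13/8 = -1729/176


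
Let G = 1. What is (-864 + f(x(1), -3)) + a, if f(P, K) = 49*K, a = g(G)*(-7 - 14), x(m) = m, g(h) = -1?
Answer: -990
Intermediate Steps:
a = 21 (a = -(-7 - 14) = -1*(-21) = 21)
(-864 + f(x(1), -3)) + a = (-864 + 49*(-3)) + 21 = (-864 - 147) + 21 = -1011 + 21 = -990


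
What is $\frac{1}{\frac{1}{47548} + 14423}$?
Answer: $\frac{47548}{685784805} \approx 6.9334 \cdot 10^{-5}$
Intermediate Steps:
$\frac{1}{\frac{1}{47548} + 14423} = \frac{1}{\frac{685784805}{47548}} = \frac{47548}{685784805}$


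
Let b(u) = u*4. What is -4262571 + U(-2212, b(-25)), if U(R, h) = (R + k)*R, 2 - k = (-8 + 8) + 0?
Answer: 625949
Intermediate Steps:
k = 2 (k = 2 - ((-8 + 8) + 0) = 2 - (0 + 0) = 2 - 1*0 = 2 + 0 = 2)
b(u) = 4*u
U(R, h) = R*(2 + R) (U(R, h) = (R + 2)*R = (2 + R)*R = R*(2 + R))
-4262571 + U(-2212, b(-25)) = -4262571 - 2212*(2 - 2212) = -4262571 - 2212*(-2210) = -4262571 + 4888520 = 625949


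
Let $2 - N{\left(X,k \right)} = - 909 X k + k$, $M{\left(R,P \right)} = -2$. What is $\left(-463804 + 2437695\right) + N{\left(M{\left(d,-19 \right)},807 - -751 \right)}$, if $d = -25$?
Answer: $-860109$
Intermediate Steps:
$N{\left(X,k \right)} = 2 - k + 909 X k$ ($N{\left(X,k \right)} = 2 - \left(- 909 X k + k\right) = 2 - \left(k - 909 X k\right) = 2 + \left(- k + 909 X k\right) = 2 - k + 909 X k$)
$\left(-463804 + 2437695\right) + N{\left(M{\left(d,-19 \right)},807 - -751 \right)} = \left(-463804 + 2437695\right) + \left(2 - \left(807 - -751\right) + 909 \left(-2\right) \left(807 - -751\right)\right) = 1973891 + \left(2 - \left(807 + 751\right) + 909 \left(-2\right) \left(807 + 751\right)\right) = 1973891 + \left(2 - 1558 + 909 \left(-2\right) 1558\right) = 1973891 - 2834000 = -860109$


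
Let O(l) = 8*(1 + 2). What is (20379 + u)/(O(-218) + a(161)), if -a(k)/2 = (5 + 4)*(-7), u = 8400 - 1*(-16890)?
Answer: 15223/50 ≈ 304.46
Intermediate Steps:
u = 25290 (u = 8400 + 16890 = 25290)
O(l) = 24 (O(l) = 8*3 = 24)
a(k) = 126 (a(k) = -2*(5 + 4)*(-7) = -18*(-7) = -2*(-63) = 126)
(20379 + u)/(O(-218) + a(161)) = (20379 + 25290)/(24 + 126) = 45669/150 = 45669*(1/150) = 15223/50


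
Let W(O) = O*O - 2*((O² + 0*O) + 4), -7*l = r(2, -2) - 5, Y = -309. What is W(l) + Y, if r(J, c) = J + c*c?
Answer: -15534/49 ≈ -317.02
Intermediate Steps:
r(J, c) = J + c²
l = -⅐ (l = -((2 + (-2)²) - 5)/7 = -((2 + 4) - 5)/7 = -(6 - 5)/7 = -⅐*1 = -⅐ ≈ -0.14286)
W(O) = -8 - O² (W(O) = O² - 2*((O² + 0) + 4) = O² - 2*(O² + 4) = O² - 2*(4 + O²) = O² + (-8 - 2*O²) = -8 - O²)
W(l) + Y = (-8 - (-⅐)²) - 309 = (-8 - 1*1/49) - 309 = (-8 - 1/49) - 309 = -393/49 - 309 = -15534/49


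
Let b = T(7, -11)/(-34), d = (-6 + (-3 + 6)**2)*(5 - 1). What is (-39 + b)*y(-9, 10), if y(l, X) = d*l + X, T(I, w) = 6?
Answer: 65268/17 ≈ 3839.3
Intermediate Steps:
d = 12 (d = (-6 + 3**2)*4 = (-6 + 9)*4 = 3*4 = 12)
y(l, X) = X + 12*l (y(l, X) = 12*l + X = X + 12*l)
b = -3/17 (b = 6/(-34) = 6*(-1/34) = -3/17 ≈ -0.17647)
(-39 + b)*y(-9, 10) = (-39 - 3/17)*(10 + 12*(-9)) = -666*(10 - 108)/17 = -666/17*(-98) = 65268/17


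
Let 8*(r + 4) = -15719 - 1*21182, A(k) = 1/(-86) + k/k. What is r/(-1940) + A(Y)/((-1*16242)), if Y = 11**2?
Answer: 12896784599/5419630560 ≈ 2.3796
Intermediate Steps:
Y = 121
A(k) = 85/86 (A(k) = 1*(-1/86) + 1 = -1/86 + 1 = 85/86)
r = -36933/8 (r = -4 + (-15719 - 1*21182)/8 = -4 + (-15719 - 21182)/8 = -4 + (1/8)*(-36901) = -4 - 36901/8 = -36933/8 ≈ -4616.6)
r/(-1940) + A(Y)/((-1*16242)) = -36933/8/(-1940) + 85/(86*((-1*16242))) = -36933/8*(-1/1940) + (85/86)/(-16242) = 36933/15520 + (85/86)*(-1/16242) = 36933/15520 - 85/1396812 = 12896784599/5419630560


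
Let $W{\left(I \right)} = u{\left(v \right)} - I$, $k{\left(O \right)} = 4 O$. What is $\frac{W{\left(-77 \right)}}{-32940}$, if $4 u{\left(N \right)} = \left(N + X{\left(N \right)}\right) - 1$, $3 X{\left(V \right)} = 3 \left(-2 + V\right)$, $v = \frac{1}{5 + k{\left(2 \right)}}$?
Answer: $- \frac{3967}{1712880} \approx -0.002316$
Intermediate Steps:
$v = \frac{1}{13}$ ($v = \frac{1}{5 + 4 \cdot 2} = \frac{1}{5 + 8} = \frac{1}{13} \approx 0.076923$)
$X{\left(V \right)} = -2 + V$ ($X{\left(V \right)} = \frac{3 \left(-2 + V\right)}{3} = \frac{-6 + 3 V}{3} = -2 + V$)
$u{\left(N \right)} = - \frac{3}{4} + \frac{N}{2}$ ($u{\left(N \right)} = \frac{\left(N + \left(-2 + N\right)\right) - 1}{4} = \frac{\left(-2 + 2 N\right) - 1}{4} = \frac{-3 + 2 N}{4} = - \frac{3}{4} + \frac{N}{2}$)
$W{\left(I \right)} = - \frac{37}{52} - I$ ($W{\left(I \right)} = \left(- \frac{3}{4} + \frac{1}{2} \cdot \frac{1}{13}\right) - I = \left(- \frac{3}{4} + \frac{1}{26}\right) - I = - \frac{37}{52} - I$)
$\frac{W{\left(-77 \right)}}{-32940} = \frac{- \frac{37}{52} - -77}{-32940} = \left(- \frac{37}{52} + 77\right) \left(- \frac{1}{32940}\right) = \frac{3967}{52} \left(- \frac{1}{32940}\right) = - \frac{3967}{1712880}$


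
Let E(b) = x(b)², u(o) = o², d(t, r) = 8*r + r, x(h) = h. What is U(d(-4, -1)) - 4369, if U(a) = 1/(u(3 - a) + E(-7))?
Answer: -843216/193 ≈ -4369.0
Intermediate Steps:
d(t, r) = 9*r
E(b) = b²
U(a) = 1/(49 + (3 - a)²) (U(a) = 1/((3 - a)² + (-7)²) = 1/((3 - a)² + 49) = 1/(49 + (3 - a)²))
U(d(-4, -1)) - 4369 = 1/(49 + (-3 + 9*(-1))²) - 4369 = 1/(49 + (-3 - 9)²) - 4369 = 1/(49 + (-12)²) - 4369 = 1/(49 + 144) - 4369 = 1/193 - 4369 = -843216/193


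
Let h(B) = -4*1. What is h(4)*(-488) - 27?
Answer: 1925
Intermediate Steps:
h(B) = -4
h(4)*(-488) - 27 = -4*(-488) - 27 = 1952 - 27 = 1925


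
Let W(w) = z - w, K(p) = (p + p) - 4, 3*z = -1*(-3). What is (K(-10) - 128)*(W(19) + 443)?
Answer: -64600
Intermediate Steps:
z = 1 (z = (-1*(-3))/3 = (1/3)*3 = 1)
K(p) = -4 + 2*p (K(p) = 2*p - 4 = -4 + 2*p)
W(w) = 1 - w
(K(-10) - 128)*(W(19) + 443) = ((-4 + 2*(-10)) - 128)*((1 - 1*19) + 443) = ((-4 - 20) - 128)*((1 - 19) + 443) = (-24 - 128)*(-18 + 443) = -152*425 = -64600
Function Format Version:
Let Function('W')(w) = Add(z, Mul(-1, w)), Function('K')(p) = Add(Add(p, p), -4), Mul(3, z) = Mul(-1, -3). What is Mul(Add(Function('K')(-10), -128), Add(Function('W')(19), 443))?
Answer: -64600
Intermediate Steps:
z = 1 (z = Mul(Rational(1, 3), Mul(-1, -3)) = Mul(Rational(1, 3), 3) = 1)
Function('K')(p) = Add(-4, Mul(2, p)) (Function('K')(p) = Add(Mul(2, p), -4) = Add(-4, Mul(2, p)))
Function('W')(w) = Add(1, Mul(-1, w))
Mul(Add(Function('K')(-10), -128), Add(Function('W')(19), 443)) = Mul(Add(Add(-4, Mul(2, -10)), -128), Add(Add(1, Mul(-1, 19)), 443)) = Mul(Add(Add(-4, -20), -128), Add(Add(1, -19), 443)) = Mul(Add(-24, -128), Add(-18, 443)) = Mul(-152, 425) = -64600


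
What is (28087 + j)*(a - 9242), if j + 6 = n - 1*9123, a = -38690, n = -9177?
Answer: -468822892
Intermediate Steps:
j = -18306 (j = -6 + (-9177 - 1*9123) = -6 + (-9177 - 9123) = -6 - 18300 = -18306)
(28087 + j)*(a - 9242) = (28087 - 18306)*(-38690 - 9242) = 9781*(-47932) = -468822892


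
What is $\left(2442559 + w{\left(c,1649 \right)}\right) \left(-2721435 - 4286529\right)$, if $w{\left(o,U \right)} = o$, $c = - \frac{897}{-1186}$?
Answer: $- \frac{10150600908218322}{593} \approx -1.7117 \cdot 10^{13}$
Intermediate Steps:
$c = \frac{897}{1186}$ ($c = \left(-897\right) \left(- \frac{1}{1186}\right) = \frac{897}{1186} \approx 0.75632$)
$\left(2442559 + w{\left(c,1649 \right)}\right) \left(-2721435 - 4286529\right) = \left(2442559 + \frac{897}{1186}\right) \left(-2721435 - 4286529\right) = \frac{2896875871}{1186} \left(-7007964\right) = - \frac{10150600908218322}{593}$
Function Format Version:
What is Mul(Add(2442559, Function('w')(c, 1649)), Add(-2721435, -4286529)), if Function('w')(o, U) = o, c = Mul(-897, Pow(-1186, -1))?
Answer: Rational(-10150600908218322, 593) ≈ -1.7117e+13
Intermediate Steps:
c = Rational(897, 1186) (c = Mul(-897, Rational(-1, 1186)) = Rational(897, 1186) ≈ 0.75632)
Mul(Add(2442559, Function('w')(c, 1649)), Add(-2721435, -4286529)) = Mul(Add(2442559, Rational(897, 1186)), Add(-2721435, -4286529)) = Mul(Rational(2896875871, 1186), -7007964) = Rational(-10150600908218322, 593)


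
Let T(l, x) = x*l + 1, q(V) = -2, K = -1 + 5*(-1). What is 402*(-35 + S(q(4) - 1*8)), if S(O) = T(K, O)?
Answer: 10452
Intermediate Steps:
K = -6 (K = -1 - 5 = -6)
T(l, x) = 1 + l*x (T(l, x) = l*x + 1 = 1 + l*x)
S(O) = 1 - 6*O
402*(-35 + S(q(4) - 1*8)) = 402*(-35 + (1 - 6*(-2 - 1*8))) = 402*(-35 + (1 - 6*(-2 - 8))) = 402*(-35 + (1 - 6*(-10))) = 402*(-35 + (1 + 60)) = 402*(-35 + 61) = 402*26 = 10452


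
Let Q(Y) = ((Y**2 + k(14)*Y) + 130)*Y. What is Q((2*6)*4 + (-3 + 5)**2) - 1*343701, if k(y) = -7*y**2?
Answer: -3906221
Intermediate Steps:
Q(Y) = Y*(130 + Y**2 - 1372*Y) (Q(Y) = ((Y**2 + (-7*14**2)*Y) + 130)*Y = ((Y**2 + (-7*196)*Y) + 130)*Y = ((Y**2 - 1372*Y) + 130)*Y = (130 + Y**2 - 1372*Y)*Y = Y*(130 + Y**2 - 1372*Y))
Q((2*6)*4 + (-3 + 5)**2) - 1*343701 = ((2*6)*4 + (-3 + 5)**2)*(130 + ((2*6)*4 + (-3 + 5)**2)**2 - 1372*((2*6)*4 + (-3 + 5)**2)) - 1*343701 = (12*4 + 2**2)*(130 + (12*4 + 2**2)**2 - 1372*(12*4 + 2**2)) - 343701 = (48 + 4)*(130 + (48 + 4)**2 - 1372*(48 + 4)) - 343701 = 52*(130 + 52**2 - 1372*52) - 343701 = 52*(130 + 2704 - 71344) - 343701 = 52*(-68510) - 343701 = -3562520 - 343701 = -3906221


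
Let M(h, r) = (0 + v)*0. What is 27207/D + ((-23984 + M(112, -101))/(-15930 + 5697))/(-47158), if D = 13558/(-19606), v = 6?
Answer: -64352884241007215/1635663605553 ≈ -39344.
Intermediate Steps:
M(h, r) = 0 (M(h, r) = (0 + 6)*0 = 6*0 = 0)
D = -6779/9803 (D = 13558*(-1/19606) = -6779/9803 ≈ -0.69152)
27207/D + ((-23984 + M(112, -101))/(-15930 + 5697))/(-47158) = 27207/(-6779/9803) + ((-23984 + 0)/(-15930 + 5697))/(-47158) = 27207*(-9803/6779) - 23984/(-10233)*(-1/47158) = -266710221/6779 - 23984*(-1/10233)*(-1/47158) = -266710221/6779 + (23984/10233)*(-1/47158) = -266710221/6779 - 11992/241283907 = -64352884241007215/1635663605553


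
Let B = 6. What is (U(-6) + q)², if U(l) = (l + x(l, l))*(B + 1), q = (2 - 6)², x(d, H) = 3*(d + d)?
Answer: 77284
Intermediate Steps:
x(d, H) = 6*d (x(d, H) = 3*(2*d) = 6*d)
q = 16 (q = (-4)² = 16)
U(l) = 49*l (U(l) = (l + 6*l)*(6 + 1) = (7*l)*7 = 49*l)
(U(-6) + q)² = (49*(-6) + 16)² = (-294 + 16)² = (-278)² = 77284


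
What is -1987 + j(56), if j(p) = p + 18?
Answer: -1913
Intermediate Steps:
j(p) = 18 + p
-1987 + j(56) = -1987 + (18 + 56) = -1987 + 74 = -1913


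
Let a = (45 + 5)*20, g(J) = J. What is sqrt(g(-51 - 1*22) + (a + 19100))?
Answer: sqrt(20027) ≈ 141.52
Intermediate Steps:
a = 1000 (a = 50*20 = 1000)
sqrt(g(-51 - 1*22) + (a + 19100)) = sqrt((-51 - 1*22) + (1000 + 19100)) = sqrt((-51 - 22) + 20100) = sqrt(-73 + 20100) = sqrt(20027)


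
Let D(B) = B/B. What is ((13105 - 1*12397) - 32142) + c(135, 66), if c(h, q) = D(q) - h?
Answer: -31568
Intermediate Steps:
D(B) = 1
c(h, q) = 1 - h
((13105 - 1*12397) - 32142) + c(135, 66) = ((13105 - 1*12397) - 32142) + (1 - 1*135) = ((13105 - 12397) - 32142) + (1 - 135) = (708 - 32142) - 134 = -31434 - 134 = -31568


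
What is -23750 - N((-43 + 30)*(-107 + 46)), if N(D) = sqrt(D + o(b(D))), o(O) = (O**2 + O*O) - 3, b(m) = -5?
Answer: -23750 - 2*sqrt(210) ≈ -23779.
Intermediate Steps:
o(O) = -3 + 2*O**2 (o(O) = (O**2 + O**2) - 3 = 2*O**2 - 3 = -3 + 2*O**2)
N(D) = sqrt(47 + D) (N(D) = sqrt(D + (-3 + 2*(-5)**2)) = sqrt(D + (-3 + 2*25)) = sqrt(D + (-3 + 50)) = sqrt(D + 47) = sqrt(47 + D))
-23750 - N((-43 + 30)*(-107 + 46)) = -23750 - sqrt(47 + (-43 + 30)*(-107 + 46)) = -23750 - sqrt(47 - 13*(-61)) = -23750 - sqrt(47 + 793) = -23750 - sqrt(840) = -23750 - 2*sqrt(210)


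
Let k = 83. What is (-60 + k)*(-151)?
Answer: -3473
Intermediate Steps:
(-60 + k)*(-151) = (-60 + 83)*(-151) = 23*(-151) = -3473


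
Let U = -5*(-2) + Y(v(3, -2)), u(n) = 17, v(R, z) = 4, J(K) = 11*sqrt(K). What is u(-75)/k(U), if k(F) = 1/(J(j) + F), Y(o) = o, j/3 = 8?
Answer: 238 + 374*sqrt(6) ≈ 1154.1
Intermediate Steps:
j = 24 (j = 3*8 = 24)
U = 14 (U = -5*(-2) + 4 = 10 + 4 = 14)
k(F) = 1/(F + 22*sqrt(6)) (k(F) = 1/(11*sqrt(24) + F) = 1/(11*(2*sqrt(6)) + F) = 1/(22*sqrt(6) + F) = 1/(F + 22*sqrt(6)))
u(-75)/k(U) = 17/(1/(14 + 22*sqrt(6))) = 17*(14 + 22*sqrt(6)) = 238 + 374*sqrt(6)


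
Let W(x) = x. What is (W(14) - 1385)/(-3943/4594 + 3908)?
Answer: -6298374/17949409 ≈ -0.35090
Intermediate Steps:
(W(14) - 1385)/(-3943/4594 + 3908) = (14 - 1385)/(-3943/4594 + 3908) = -1371/(-3943*1/4594 + 3908) = -1371/(-3943/4594 + 3908) = -1371/17949409/4594 = -1371*4594/17949409 = -6298374/17949409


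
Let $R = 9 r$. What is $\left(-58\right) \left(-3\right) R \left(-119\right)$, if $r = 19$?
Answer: $-3540726$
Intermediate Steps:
$R = 171$ ($R = 9 \cdot 19 = 171$)
$\left(-58\right) \left(-3\right) R \left(-119\right) = \left(-58\right) \left(-3\right) 171 \left(-119\right) = 174 \cdot 171 \left(-119\right) = 29754 \left(-119\right) = -3540726$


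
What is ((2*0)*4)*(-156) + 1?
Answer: 1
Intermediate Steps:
((2*0)*4)*(-156) + 1 = (0*4)*(-156) + 1 = 0*(-156) + 1 = 0 + 1 = 1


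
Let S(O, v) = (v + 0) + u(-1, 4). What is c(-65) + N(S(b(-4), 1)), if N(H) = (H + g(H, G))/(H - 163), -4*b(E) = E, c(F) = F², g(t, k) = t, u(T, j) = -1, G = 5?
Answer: 4225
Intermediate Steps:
b(E) = -E/4
S(O, v) = -1 + v (S(O, v) = (v + 0) - 1 = v - 1 = -1 + v)
N(H) = 2*H/(-163 + H) (N(H) = (H + H)/(H - 163) = (2*H)/(-163 + H) = 2*H/(-163 + H))
c(-65) + N(S(b(-4), 1)) = (-65)² + 2*(-1 + 1)/(-163 + (-1 + 1)) = 4225 + 2*0/(-163 + 0) = 4225 + 2*0/(-163) = 4225 + 2*0*(-1/163) = 4225 + 0 = 4225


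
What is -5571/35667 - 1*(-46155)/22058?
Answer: 169258363/87415854 ≈ 1.9362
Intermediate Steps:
-5571/35667 - 1*(-46155)/22058 = -5571*1/35667 + 46155*(1/22058) = -619/3963 + 46155/22058 = 169258363/87415854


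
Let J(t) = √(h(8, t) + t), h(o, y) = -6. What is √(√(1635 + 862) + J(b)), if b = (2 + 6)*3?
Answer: √(√2497 + 3*√2) ≈ 7.3629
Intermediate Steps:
b = 24 (b = 8*3 = 24)
J(t) = √(-6 + t)
√(√(1635 + 862) + J(b)) = √(√(1635 + 862) + √(-6 + 24)) = √(√2497 + √18) = √(√2497 + 3*√2)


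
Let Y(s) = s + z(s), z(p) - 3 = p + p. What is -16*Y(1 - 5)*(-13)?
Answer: -1872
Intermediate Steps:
z(p) = 3 + 2*p (z(p) = 3 + (p + p) = 3 + 2*p)
Y(s) = 3 + 3*s (Y(s) = s + (3 + 2*s) = 3 + 3*s)
-16*Y(1 - 5)*(-13) = -16*(3 + 3*(1 - 5))*(-13) = -16*(3 + 3*(-4))*(-13) = -16*(3 - 12)*(-13) = -16*(-9)*(-13) = 144*(-13) = -1872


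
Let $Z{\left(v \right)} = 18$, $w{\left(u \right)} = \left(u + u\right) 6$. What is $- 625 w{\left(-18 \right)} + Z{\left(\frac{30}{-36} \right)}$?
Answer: $135018$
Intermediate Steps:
$w{\left(u \right)} = 12 u$ ($w{\left(u \right)} = 2 u 6 = 12 u$)
$- 625 w{\left(-18 \right)} + Z{\left(\frac{30}{-36} \right)} = - 625 \cdot 12 \left(-18\right) + 18 = \left(-625\right) \left(-216\right) + 18 = 135000 + 18 = 135018$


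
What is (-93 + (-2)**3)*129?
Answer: -13029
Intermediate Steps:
(-93 + (-2)**3)*129 = (-93 - 8)*129 = -101*129 = -13029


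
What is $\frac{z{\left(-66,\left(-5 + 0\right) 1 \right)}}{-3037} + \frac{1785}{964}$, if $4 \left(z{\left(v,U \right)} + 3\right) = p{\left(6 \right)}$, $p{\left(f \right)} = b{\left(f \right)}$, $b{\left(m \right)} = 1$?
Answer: $\frac{1355924}{731917} \approx 1.8526$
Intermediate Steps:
$p{\left(f \right)} = 1$
$z{\left(v,U \right)} = - \frac{11}{4}$ ($z{\left(v,U \right)} = -3 + \frac{1}{4} \cdot 1 = -3 + \frac{1}{4} = - \frac{11}{4}$)
$\frac{z{\left(-66,\left(-5 + 0\right) 1 \right)}}{-3037} + \frac{1785}{964} = - \frac{11}{4 \left(-3037\right)} + \frac{1785}{964} = \left(- \frac{11}{4}\right) \left(- \frac{1}{3037}\right) + 1785 \cdot \frac{1}{964} = \frac{11}{12148} + \frac{1785}{964} = \frac{1355924}{731917}$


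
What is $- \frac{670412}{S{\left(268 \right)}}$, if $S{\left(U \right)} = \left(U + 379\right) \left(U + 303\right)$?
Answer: $- \frac{670412}{369437} \approx -1.8147$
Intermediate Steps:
$S{\left(U \right)} = \left(303 + U\right) \left(379 + U\right)$ ($S{\left(U \right)} = \left(379 + U\right) \left(303 + U\right) = \left(303 + U\right) \left(379 + U\right)$)
$- \frac{670412}{S{\left(268 \right)}} = - \frac{670412}{114837 + 268^{2} + 682 \cdot 268} = - \frac{670412}{114837 + 71824 + 182776} = - \frac{670412}{369437}$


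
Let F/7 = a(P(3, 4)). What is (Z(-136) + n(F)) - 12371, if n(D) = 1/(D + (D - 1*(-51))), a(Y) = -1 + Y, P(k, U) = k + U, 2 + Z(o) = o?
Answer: -1688714/135 ≈ -12509.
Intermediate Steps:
Z(o) = -2 + o
P(k, U) = U + k
F = 42 (F = 7*(-1 + (4 + 3)) = 7*(-1 + 7) = 7*6 = 42)
n(D) = 1/(51 + 2*D) (n(D) = 1/(D + (D + 51)) = 1/(D + (51 + D)) = 1/(51 + 2*D))
(Z(-136) + n(F)) - 12371 = ((-2 - 136) + 1/(51 + 2*42)) - 12371 = (-138 + 1/(51 + 84)) - 12371 = (-138 + 1/135) - 12371 = -18629/135 - 12371 = -1688714/135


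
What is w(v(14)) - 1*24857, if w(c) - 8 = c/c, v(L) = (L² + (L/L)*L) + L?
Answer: -24848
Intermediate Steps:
v(L) = L² + 2*L (v(L) = (L² + 1*L) + L = (L² + L) + L = (L + L²) + L = L² + 2*L)
w(c) = 9 (w(c) = 8 + c/c = 8 + 1 = 9)
w(v(14)) - 1*24857 = 9 - 1*24857 = 9 - 24857 = -24848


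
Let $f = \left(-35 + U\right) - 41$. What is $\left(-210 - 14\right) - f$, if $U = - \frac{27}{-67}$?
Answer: $- \frac{9943}{67} \approx -148.4$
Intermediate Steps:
$U = \frac{27}{67}$ ($U = \left(-27\right) \left(- \frac{1}{67}\right) = \frac{27}{67} \approx 0.40299$)
$f = - \frac{5065}{67}$ ($f = \left(-35 + \frac{27}{67}\right) - 41 = - \frac{2318}{67} - 41 = - \frac{5065}{67} \approx -75.597$)
$\left(-210 - 14\right) - f = \left(-210 - 14\right) - - \frac{5065}{67} = \left(-210 - 14\right) + \frac{5065}{67} = -224 + \frac{5065}{67} = - \frac{9943}{67}$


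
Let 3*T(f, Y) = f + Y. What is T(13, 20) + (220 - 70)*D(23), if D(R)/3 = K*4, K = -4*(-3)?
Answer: 21611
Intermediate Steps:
K = 12
D(R) = 144 (D(R) = 3*(12*4) = 3*48 = 144)
T(f, Y) = Y/3 + f/3 (T(f, Y) = (f + Y)/3 = (Y + f)/3 = Y/3 + f/3)
T(13, 20) + (220 - 70)*D(23) = ((⅓)*20 + (⅓)*13) + (220 - 70)*144 = (20/3 + 13/3) + 150*144 = 11 + 21600 = 21611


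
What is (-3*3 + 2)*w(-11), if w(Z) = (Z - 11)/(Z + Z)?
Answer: -7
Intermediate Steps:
w(Z) = (-11 + Z)/(2*Z) (w(Z) = (-11 + Z)/((2*Z)) = (-11 + Z)*(1/(2*Z)) = (-11 + Z)/(2*Z))
(-3*3 + 2)*w(-11) = (-3*3 + 2)*((1/2)*(-11 - 11)/(-11)) = (-9 + 2)*((1/2)*(-1/11)*(-22)) = -7*1 = -7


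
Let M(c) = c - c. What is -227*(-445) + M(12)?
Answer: 101015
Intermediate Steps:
M(c) = 0
-227*(-445) + M(12) = -227*(-445) + 0 = 101015 + 0 = 101015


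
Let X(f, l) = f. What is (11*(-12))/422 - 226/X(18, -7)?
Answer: -24437/1899 ≈ -12.868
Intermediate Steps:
(11*(-12))/422 - 226/X(18, -7) = (11*(-12))/422 - 226/18 = -132*1/422 - 226*1/18 = -66/211 - 113/9 = -24437/1899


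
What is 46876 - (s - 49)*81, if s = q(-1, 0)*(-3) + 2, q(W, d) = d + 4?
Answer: 51655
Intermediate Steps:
q(W, d) = 4 + d
s = -10 (s = (4 + 0)*(-3) + 2 = 4*(-3) + 2 = -12 + 2 = -10)
46876 - (s - 49)*81 = 46876 - (-10 - 49)*81 = 46876 - (-59)*81 = 46876 - 1*(-4779) = 46876 + 4779 = 51655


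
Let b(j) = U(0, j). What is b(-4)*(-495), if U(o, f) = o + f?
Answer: 1980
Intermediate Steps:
U(o, f) = f + o
b(j) = j (b(j) = j + 0 = j)
b(-4)*(-495) = -4*(-495) = 1980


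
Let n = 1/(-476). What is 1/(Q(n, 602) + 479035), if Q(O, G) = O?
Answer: 476/228020659 ≈ 2.0875e-6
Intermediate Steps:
n = -1/476 ≈ -0.0021008
1/(Q(n, 602) + 479035) = 1/(-1/476 + 479035) = 1/(228020659/476) = 476/228020659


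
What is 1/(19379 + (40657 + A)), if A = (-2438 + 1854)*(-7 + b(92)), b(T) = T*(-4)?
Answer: 1/279036 ≈ 3.5838e-6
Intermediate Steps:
b(T) = -4*T
A = 219000 (A = (-2438 + 1854)*(-7 - 4*92) = -584*(-7 - 368) = -584*(-375) = 219000)
1/(19379 + (40657 + A)) = 1/(19379 + (40657 + 219000)) = 1/(19379 + 259657) = 1/279036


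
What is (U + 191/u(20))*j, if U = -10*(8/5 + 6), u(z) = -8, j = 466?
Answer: -186167/4 ≈ -46542.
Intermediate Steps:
U = -76 (U = -10*(8*(1/5) + 6) = -10*(8/5 + 6) = -10*38/5 = -76)
(U + 191/u(20))*j = (-76 + 191/(-8))*466 = (-76 + 191*(-1/8))*466 = (-76 - 191/8)*466 = -799/8*466 = -186167/4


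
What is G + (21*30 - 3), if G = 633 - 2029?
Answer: -769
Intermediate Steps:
G = -1396
G + (21*30 - 3) = -1396 + (21*30 - 3) = -1396 + (630 - 3) = -1396 + 627 = -769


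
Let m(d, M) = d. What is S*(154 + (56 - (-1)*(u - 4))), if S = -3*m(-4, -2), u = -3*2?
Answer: 2400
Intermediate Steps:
u = -6
S = 12 (S = -3*(-4) = 12)
S*(154 + (56 - (-1)*(u - 4))) = 12*(154 + (56 - (-1)*(-6 - 4))) = 12*(154 + (56 - (-1)*(-10))) = 12*(154 + (56 - 1*10)) = 12*(154 + (56 - 10)) = 12*(154 + 46) = 12*200 = 2400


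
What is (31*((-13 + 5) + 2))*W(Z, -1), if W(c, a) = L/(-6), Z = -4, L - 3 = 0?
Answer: 93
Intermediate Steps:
L = 3 (L = 3 + 0 = 3)
W(c, a) = -½ (W(c, a) = 3/(-6) = 3*(-⅙) = -½)
(31*((-13 + 5) + 2))*W(Z, -1) = (31*((-13 + 5) + 2))*(-½) = (31*(-8 + 2))*(-½) = (31*(-6))*(-½) = -186*(-½) = 93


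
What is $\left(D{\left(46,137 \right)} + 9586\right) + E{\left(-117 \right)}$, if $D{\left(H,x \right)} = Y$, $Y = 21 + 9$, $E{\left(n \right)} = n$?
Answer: $9499$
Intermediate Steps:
$Y = 30$
$D{\left(H,x \right)} = 30$
$\left(D{\left(46,137 \right)} + 9586\right) + E{\left(-117 \right)} = \left(30 + 9586\right) - 117 = 9616 - 117 = 9499$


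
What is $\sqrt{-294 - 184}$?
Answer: $i \sqrt{478} \approx 21.863 i$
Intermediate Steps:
$\sqrt{-294 - 184} = \sqrt{-478} = i \sqrt{478}$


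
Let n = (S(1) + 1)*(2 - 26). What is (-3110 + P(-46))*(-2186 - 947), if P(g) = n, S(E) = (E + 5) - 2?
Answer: 10119590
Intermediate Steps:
S(E) = 3 + E (S(E) = (5 + E) - 2 = 3 + E)
n = -120 (n = ((3 + 1) + 1)*(2 - 26) = (4 + 1)*(-24) = 5*(-24) = -120)
P(g) = -120
(-3110 + P(-46))*(-2186 - 947) = (-3110 - 120)*(-2186 - 947) = -3230*(-3133) = 10119590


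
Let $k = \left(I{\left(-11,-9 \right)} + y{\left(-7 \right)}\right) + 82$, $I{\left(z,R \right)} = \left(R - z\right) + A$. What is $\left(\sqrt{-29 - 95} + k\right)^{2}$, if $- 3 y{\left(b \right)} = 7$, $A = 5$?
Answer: $\frac{66484}{9} + \frac{1040 i \sqrt{31}}{3} \approx 7387.1 + 1930.2 i$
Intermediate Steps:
$I{\left(z,R \right)} = 5 + R - z$ ($I{\left(z,R \right)} = \left(R - z\right) + 5 = 5 + R - z$)
$y{\left(b \right)} = - \frac{7}{3}$ ($y{\left(b \right)} = \left(- \frac{1}{3}\right) 7 = - \frac{7}{3}$)
$k = \frac{260}{3}$ ($k = \left(\left(5 - 9 - -11\right) - \frac{7}{3}\right) + 82 = \left(\left(5 - 9 + 11\right) - \frac{7}{3}\right) + 82 = \left(7 - \frac{7}{3}\right) + 82 = \frac{14}{3} + 82 = \frac{260}{3} \approx 86.667$)
$\left(\sqrt{-29 - 95} + k\right)^{2} = \left(\sqrt{-29 - 95} + \frac{260}{3}\right)^{2} = \left(\sqrt{-124} + \frac{260}{3}\right)^{2} = \left(2 i \sqrt{31} + \frac{260}{3}\right)^{2} = \left(\frac{260}{3} + 2 i \sqrt{31}\right)^{2}$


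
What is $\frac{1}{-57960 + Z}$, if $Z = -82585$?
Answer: $- \frac{1}{140545} \approx -7.1152 \cdot 10^{-6}$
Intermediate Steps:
$\frac{1}{-57960 + Z} = \frac{1}{-57960 - 82585} = \frac{1}{-140545} = - \frac{1}{140545}$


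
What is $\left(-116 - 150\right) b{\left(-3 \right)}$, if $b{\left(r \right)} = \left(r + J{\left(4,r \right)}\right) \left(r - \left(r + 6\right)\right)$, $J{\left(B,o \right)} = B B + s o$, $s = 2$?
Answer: $11172$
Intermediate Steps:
$J{\left(B,o \right)} = B^{2} + 2 o$ ($J{\left(B,o \right)} = B B + 2 o = B^{2} + 2 o$)
$b{\left(r \right)} = -96 - 18 r$ ($b{\left(r \right)} = \left(r + \left(4^{2} + 2 r\right)\right) \left(r - \left(r + 6\right)\right) = \left(r + \left(16 + 2 r\right)\right) \left(r - \left(6 + r\right)\right) = \left(16 + 3 r\right) \left(r - \left(6 + r\right)\right) = \left(16 + 3 r\right) \left(-6\right) = -96 - 18 r$)
$\left(-116 - 150\right) b{\left(-3 \right)} = \left(-116 - 150\right) \left(-96 - -54\right) = - 266 \left(-96 + 54\right) = \left(-266\right) \left(-42\right) = 11172$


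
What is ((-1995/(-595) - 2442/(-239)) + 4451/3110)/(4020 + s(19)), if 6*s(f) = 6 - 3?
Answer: 189560483/50802756565 ≈ 0.0037313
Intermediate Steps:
s(f) = ½ (s(f) = (6 - 3)/6 = (⅙)*3 = ½)
((-1995/(-595) - 2442/(-239)) + 4451/3110)/(4020 + s(19)) = ((-1995/(-595) - 2442/(-239)) + 4451/3110)/(4020 + ½) = ((-1995*(-1/595) - 2442*(-1/239)) + 4451*(1/3110))/(8041/2) = ((57/17 + 2442/239) + 4451/3110)*(2/8041) = (55137/4063 + 4451/3110)*(2/8041) = (189560483/12635930)*(2/8041) = 189560483/50802756565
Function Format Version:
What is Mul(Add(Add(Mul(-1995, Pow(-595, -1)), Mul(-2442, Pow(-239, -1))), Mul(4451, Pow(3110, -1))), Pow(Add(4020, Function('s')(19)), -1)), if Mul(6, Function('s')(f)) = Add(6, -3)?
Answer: Rational(189560483, 50802756565) ≈ 0.0037313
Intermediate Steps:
Function('s')(f) = Rational(1, 2) (Function('s')(f) = Mul(Rational(1, 6), Add(6, -3)) = Mul(Rational(1, 6), 3) = Rational(1, 2))
Mul(Add(Add(Mul(-1995, Pow(-595, -1)), Mul(-2442, Pow(-239, -1))), Mul(4451, Pow(3110, -1))), Pow(Add(4020, Function('s')(19)), -1)) = Mul(Add(Add(Mul(-1995, Pow(-595, -1)), Mul(-2442, Pow(-239, -1))), Mul(4451, Pow(3110, -1))), Pow(Add(4020, Rational(1, 2)), -1)) = Mul(Add(Add(Mul(-1995, Rational(-1, 595)), Mul(-2442, Rational(-1, 239))), Mul(4451, Rational(1, 3110))), Pow(Rational(8041, 2), -1)) = Mul(Add(Add(Rational(57, 17), Rational(2442, 239)), Rational(4451, 3110)), Rational(2, 8041)) = Mul(Add(Rational(55137, 4063), Rational(4451, 3110)), Rational(2, 8041)) = Mul(Rational(189560483, 12635930), Rational(2, 8041)) = Rational(189560483, 50802756565)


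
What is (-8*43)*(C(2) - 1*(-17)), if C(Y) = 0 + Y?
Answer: -6536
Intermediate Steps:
C(Y) = Y
(-8*43)*(C(2) - 1*(-17)) = (-8*43)*(2 - 1*(-17)) = -344*(2 + 17) = -344*19 = -6536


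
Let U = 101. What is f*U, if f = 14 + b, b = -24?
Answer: -1010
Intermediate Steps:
f = -10 (f = 14 - 24 = -10)
f*U = -10*101 = -1010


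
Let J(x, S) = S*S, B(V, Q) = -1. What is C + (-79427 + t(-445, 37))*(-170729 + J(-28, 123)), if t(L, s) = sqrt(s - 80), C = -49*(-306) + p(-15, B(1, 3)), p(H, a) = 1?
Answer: 12358856195 - 155600*I*sqrt(43) ≈ 1.2359e+10 - 1.0203e+6*I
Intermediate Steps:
J(x, S) = S**2
C = 14995 (C = -49*(-306) + 1 = 14994 + 1 = 14995)
t(L, s) = sqrt(-80 + s)
C + (-79427 + t(-445, 37))*(-170729 + J(-28, 123)) = 14995 + (-79427 + sqrt(-80 + 37))*(-170729 + 123**2) = 14995 + (-79427 + sqrt(-43))*(-170729 + 15129) = 14995 + (-79427 + I*sqrt(43))*(-155600) = 14995 + (12358841200 - 155600*I*sqrt(43)) = 12358856195 - 155600*I*sqrt(43)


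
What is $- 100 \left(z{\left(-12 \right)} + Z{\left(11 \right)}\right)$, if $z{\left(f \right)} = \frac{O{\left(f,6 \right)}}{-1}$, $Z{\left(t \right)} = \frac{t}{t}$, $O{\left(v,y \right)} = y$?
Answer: $500$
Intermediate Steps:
$Z{\left(t \right)} = 1$
$z{\left(f \right)} = -6$ ($z{\left(f \right)} = \frac{6}{-1} = 6 \left(-1\right) = -6$)
$- 100 \left(z{\left(-12 \right)} + Z{\left(11 \right)}\right) = - 100 \left(-6 + 1\right) = \left(-100\right) \left(-5\right) = 500$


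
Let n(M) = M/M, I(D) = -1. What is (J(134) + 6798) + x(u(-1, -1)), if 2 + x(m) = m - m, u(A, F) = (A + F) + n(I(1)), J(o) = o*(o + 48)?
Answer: 31184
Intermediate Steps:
n(M) = 1
J(o) = o*(48 + o)
u(A, F) = 1 + A + F (u(A, F) = (A + F) + 1 = 1 + A + F)
x(m) = -2 (x(m) = -2 + (m - m) = -2 + 0 = -2)
(J(134) + 6798) + x(u(-1, -1)) = (134*(48 + 134) + 6798) - 2 = (134*182 + 6798) - 2 = (24388 + 6798) - 2 = 31186 - 2 = 31184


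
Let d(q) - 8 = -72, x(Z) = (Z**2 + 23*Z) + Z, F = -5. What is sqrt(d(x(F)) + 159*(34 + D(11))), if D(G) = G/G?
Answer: sqrt(5501) ≈ 74.169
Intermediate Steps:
D(G) = 1
x(Z) = Z**2 + 24*Z
d(q) = -64 (d(q) = 8 - 72 = -64)
sqrt(d(x(F)) + 159*(34 + D(11))) = sqrt(-64 + 159*(34 + 1)) = sqrt(-64 + 159*35) = sqrt(-64 + 5565) = sqrt(5501)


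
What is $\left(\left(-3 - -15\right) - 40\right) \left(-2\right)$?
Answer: $56$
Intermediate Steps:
$\left(\left(-3 - -15\right) - 40\right) \left(-2\right) = \left(\left(-3 + 15\right) - 40\right) \left(-2\right) = \left(12 - 40\right) \left(-2\right) = \left(-28\right) \left(-2\right) = 56$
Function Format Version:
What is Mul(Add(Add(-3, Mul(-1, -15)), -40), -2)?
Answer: 56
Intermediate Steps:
Mul(Add(Add(-3, Mul(-1, -15)), -40), -2) = Mul(Add(Add(-3, 15), -40), -2) = Mul(Add(12, -40), -2) = Mul(-28, -2) = 56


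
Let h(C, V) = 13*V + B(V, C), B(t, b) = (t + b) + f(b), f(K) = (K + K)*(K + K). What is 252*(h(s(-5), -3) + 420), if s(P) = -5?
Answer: 119196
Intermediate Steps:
f(K) = 4*K² (f(K) = (2*K)*(2*K) = 4*K²)
B(t, b) = b + t + 4*b² (B(t, b) = (t + b) + 4*b² = (b + t) + 4*b² = b + t + 4*b²)
h(C, V) = C + 4*C² + 14*V (h(C, V) = 13*V + (C + V + 4*C²) = C + 4*C² + 14*V)
252*(h(s(-5), -3) + 420) = 252*((-5 + 4*(-5)² + 14*(-3)) + 420) = 252*((-5 + 4*25 - 42) + 420) = 252*((-5 + 100 - 42) + 420) = 252*(53 + 420) = 252*473 = 119196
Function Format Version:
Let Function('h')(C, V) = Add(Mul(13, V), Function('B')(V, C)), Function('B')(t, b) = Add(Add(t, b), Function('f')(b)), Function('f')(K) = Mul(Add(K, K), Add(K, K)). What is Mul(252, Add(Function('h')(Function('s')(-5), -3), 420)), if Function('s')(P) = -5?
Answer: 119196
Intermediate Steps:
Function('f')(K) = Mul(4, Pow(K, 2)) (Function('f')(K) = Mul(Mul(2, K), Mul(2, K)) = Mul(4, Pow(K, 2)))
Function('B')(t, b) = Add(b, t, Mul(4, Pow(b, 2))) (Function('B')(t, b) = Add(Add(t, b), Mul(4, Pow(b, 2))) = Add(Add(b, t), Mul(4, Pow(b, 2))) = Add(b, t, Mul(4, Pow(b, 2))))
Function('h')(C, V) = Add(C, Mul(4, Pow(C, 2)), Mul(14, V)) (Function('h')(C, V) = Add(Mul(13, V), Add(C, V, Mul(4, Pow(C, 2)))) = Add(C, Mul(4, Pow(C, 2)), Mul(14, V)))
Mul(252, Add(Function('h')(Function('s')(-5), -3), 420)) = Mul(252, Add(Add(-5, Mul(4, Pow(-5, 2)), Mul(14, -3)), 420)) = Mul(252, Add(Add(-5, Mul(4, 25), -42), 420)) = Mul(252, Add(Add(-5, 100, -42), 420)) = Mul(252, Add(53, 420)) = Mul(252, 473) = 119196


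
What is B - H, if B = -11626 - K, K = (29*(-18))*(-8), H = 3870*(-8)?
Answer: 15158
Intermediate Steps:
H = -30960
K = 4176 (K = -522*(-8) = 4176)
B = -15802 (B = -11626 - 1*4176 = -11626 - 4176 = -15802)
B - H = -15802 - 1*(-30960) = -15802 + 30960 = 15158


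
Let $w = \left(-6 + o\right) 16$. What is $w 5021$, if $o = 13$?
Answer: $562352$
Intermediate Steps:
$w = 112$ ($w = \left(-6 + 13\right) 16 = 7 \cdot 16 = 112$)
$w 5021 = 112 \cdot 5021 = 562352$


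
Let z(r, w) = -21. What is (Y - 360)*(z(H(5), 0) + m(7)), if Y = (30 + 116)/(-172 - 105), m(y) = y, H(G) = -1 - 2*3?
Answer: 1398124/277 ≈ 5047.4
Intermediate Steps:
H(G) = -7 (H(G) = -1 - 6 = -7)
Y = -146/277 (Y = 146/(-277) = 146*(-1/277) = -146/277 ≈ -0.52708)
(Y - 360)*(z(H(5), 0) + m(7)) = (-146/277 - 360)*(-21 + 7) = -99866/277*(-14) = 1398124/277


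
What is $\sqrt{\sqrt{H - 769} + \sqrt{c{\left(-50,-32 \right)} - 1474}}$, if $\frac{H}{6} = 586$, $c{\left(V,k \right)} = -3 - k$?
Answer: $\sqrt{\sqrt{2747} + 17 i \sqrt{5}} \approx 7.6537 + 2.4833 i$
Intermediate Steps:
$H = 3516$ ($H = 6 \cdot 586 = 3516$)
$\sqrt{\sqrt{H - 769} + \sqrt{c{\left(-50,-32 \right)} - 1474}} = \sqrt{\sqrt{3516 - 769} + \sqrt{\left(-3 - -32\right) - 1474}} = \sqrt{\sqrt{2747} + \sqrt{\left(-3 + 32\right) - 1474}} = \sqrt{\sqrt{2747} + \sqrt{29 - 1474}} = \sqrt{\sqrt{2747} + \sqrt{-1445}} = \sqrt{\sqrt{2747} + 17 i \sqrt{5}}$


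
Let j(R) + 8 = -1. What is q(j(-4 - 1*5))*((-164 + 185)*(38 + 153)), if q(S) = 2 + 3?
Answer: 20055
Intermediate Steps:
j(R) = -9 (j(R) = -8 - 1 = -9)
q(S) = 5
q(j(-4 - 1*5))*((-164 + 185)*(38 + 153)) = 5*((-164 + 185)*(38 + 153)) = 5*(21*191) = 5*4011 = 20055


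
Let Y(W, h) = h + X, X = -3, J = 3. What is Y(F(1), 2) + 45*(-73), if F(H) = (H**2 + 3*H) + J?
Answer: -3286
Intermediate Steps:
F(H) = 3 + H**2 + 3*H (F(H) = (H**2 + 3*H) + 3 = 3 + H**2 + 3*H)
Y(W, h) = -3 + h (Y(W, h) = h - 3 = -3 + h)
Y(F(1), 2) + 45*(-73) = (-3 + 2) + 45*(-73) = -1 - 3285 = -3286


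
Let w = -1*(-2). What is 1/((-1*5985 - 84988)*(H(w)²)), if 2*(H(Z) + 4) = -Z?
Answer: -1/2274325 ≈ -4.3969e-7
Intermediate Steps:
w = 2
H(Z) = -4 - Z/2 (H(Z) = -4 + (-Z)/2 = -4 - Z/2)
1/((-1*5985 - 84988)*(H(w)²)) = 1/((-1*5985 - 84988)*((-4 - ½*2)²)) = 1/((-5985 - 84988)*((-4 - 1)²)) = 1/((-90973)*((-5)²)) = -1/90973/25 = -1/90973*1/25 = -1/2274325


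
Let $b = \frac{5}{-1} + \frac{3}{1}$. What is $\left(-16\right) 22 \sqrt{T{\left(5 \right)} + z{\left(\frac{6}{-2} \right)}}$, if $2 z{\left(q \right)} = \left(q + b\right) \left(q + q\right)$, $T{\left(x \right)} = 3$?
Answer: $- 1056 \sqrt{2} \approx -1493.4$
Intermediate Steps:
$b = -2$ ($b = 5 \left(-1\right) + 3 \cdot 1 = -5 + 3 = -2$)
$z{\left(q \right)} = q \left(-2 + q\right)$ ($z{\left(q \right)} = \frac{\left(q - 2\right) \left(q + q\right)}{2} = \frac{\left(-2 + q\right) 2 q}{2} = \frac{2 q \left(-2 + q\right)}{2} = q \left(-2 + q\right)$)
$\left(-16\right) 22 \sqrt{T{\left(5 \right)} + z{\left(\frac{6}{-2} \right)}} = \left(-16\right) 22 \sqrt{3 + \frac{6}{-2} \left(-2 + \frac{6}{-2}\right)} = - 352 \sqrt{3 + 6 \left(- \frac{1}{2}\right) \left(-2 + 6 \left(- \frac{1}{2}\right)\right)} = - 352 \sqrt{3 - 3 \left(-2 - 3\right)} = - 352 \sqrt{3 - -15} = - 352 \sqrt{3 + 15} = - 352 \sqrt{18} = - 352 \cdot 3 \sqrt{2} = - 1056 \sqrt{2}$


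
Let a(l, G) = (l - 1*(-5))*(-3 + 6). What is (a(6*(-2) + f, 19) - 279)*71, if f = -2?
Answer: -21726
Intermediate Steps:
a(l, G) = 15 + 3*l (a(l, G) = (l + 5)*3 = (5 + l)*3 = 15 + 3*l)
(a(6*(-2) + f, 19) - 279)*71 = ((15 + 3*(6*(-2) - 2)) - 279)*71 = ((15 + 3*(-12 - 2)) - 279)*71 = ((15 + 3*(-14)) - 279)*71 = ((15 - 42) - 279)*71 = (-27 - 279)*71 = -306*71 = -21726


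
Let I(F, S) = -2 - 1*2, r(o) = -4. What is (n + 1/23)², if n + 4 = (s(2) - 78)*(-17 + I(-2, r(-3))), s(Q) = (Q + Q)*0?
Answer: 1412481889/529 ≈ 2.6701e+6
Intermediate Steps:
s(Q) = 0 (s(Q) = (2*Q)*0 = 0)
I(F, S) = -4 (I(F, S) = -2 - 2 = -4)
n = 1634 (n = -4 + (0 - 78)*(-17 - 4) = -4 - 78*(-21) = -4 + 1638 = 1634)
(n + 1/23)² = (1634 + 1/23)² = (37583/23)² = 1412481889/529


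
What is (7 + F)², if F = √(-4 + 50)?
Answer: (7 + √46)² ≈ 189.95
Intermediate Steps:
F = √46 ≈ 6.7823
(7 + F)² = (7 + √46)²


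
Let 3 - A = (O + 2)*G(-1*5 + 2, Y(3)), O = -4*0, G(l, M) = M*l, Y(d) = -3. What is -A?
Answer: 15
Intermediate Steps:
O = 0
A = -15 (A = 3 - (0 + 2)*(-3*(-1*5 + 2)) = 3 - 2*(-3*(-5 + 2)) = 3 - 2*(-3*(-3)) = 3 - 2*9 = 3 - 1*18 = 3 - 18 = -15)
-A = -1*(-15) = 15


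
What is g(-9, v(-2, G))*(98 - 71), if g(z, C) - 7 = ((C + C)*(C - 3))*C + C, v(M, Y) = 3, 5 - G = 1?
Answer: 270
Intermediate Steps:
G = 4 (G = 5 - 1*1 = 5 - 1 = 4)
g(z, C) = 7 + C + 2*C²*(-3 + C) (g(z, C) = 7 + (((C + C)*(C - 3))*C + C) = 7 + (((2*C)*(-3 + C))*C + C) = 7 + ((2*C*(-3 + C))*C + C) = 7 + (2*C²*(-3 + C) + C) = 7 + (C + 2*C²*(-3 + C)) = 7 + C + 2*C²*(-3 + C))
g(-9, v(-2, G))*(98 - 71) = (7 + 3 - 6*3² + 2*3³)*(98 - 71) = (7 + 3 - 6*9 + 2*27)*27 = (7 + 3 - 54 + 54)*27 = 10*27 = 270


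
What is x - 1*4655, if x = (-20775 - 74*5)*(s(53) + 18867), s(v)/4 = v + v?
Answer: -407912850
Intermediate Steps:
s(v) = 8*v (s(v) = 4*(v + v) = 4*(2*v) = 8*v)
x = -407908195 (x = (-20775 - 74*5)*(8*53 + 18867) = (-20775 - 370)*(424 + 18867) = -21145*19291 = -407908195)
x - 1*4655 = -407908195 - 1*4655 = -407908195 - 4655 = -407912850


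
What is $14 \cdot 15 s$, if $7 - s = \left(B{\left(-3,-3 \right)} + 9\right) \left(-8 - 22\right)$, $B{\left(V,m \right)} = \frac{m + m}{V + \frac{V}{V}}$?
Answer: $77070$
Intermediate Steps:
$B{\left(V,m \right)} = \frac{2 m}{1 + V}$ ($B{\left(V,m \right)} = \frac{2 m}{V + 1} = \frac{2 m}{1 + V}$)
$s = 367$ ($s = 7 - \left(2 \left(-3\right) \frac{1}{1 - 3} + 9\right) \left(-8 - 22\right) = 7 - \left(2 \left(-3\right) \frac{1}{-2} + 9\right) \left(-30\right) = 7 - \left(2 \left(-3\right) \left(- \frac{1}{2}\right) + 9\right) \left(-30\right) = 7 - \left(3 + 9\right) \left(-30\right) = 7 - 12 \left(-30\right) = 7 - -360 = 7 + 360 = 367$)
$14 \cdot 15 s = 14 \cdot 15 \cdot 367 = 210 \cdot 367 = 77070$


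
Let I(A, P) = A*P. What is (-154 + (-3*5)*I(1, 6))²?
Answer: 59536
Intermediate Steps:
(-154 + (-3*5)*I(1, 6))² = (-154 + (-3*5)*(1*6))² = (-154 - 15*6)² = (-154 - 90)² = (-244)² = 59536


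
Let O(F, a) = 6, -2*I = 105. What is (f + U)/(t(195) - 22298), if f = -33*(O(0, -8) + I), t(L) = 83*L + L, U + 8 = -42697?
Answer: 82341/11836 ≈ 6.9568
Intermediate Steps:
I = -105/2 (I = -½*105 = -105/2 ≈ -52.500)
U = -42705 (U = -8 - 42697 = -42705)
t(L) = 84*L
f = 3069/2 (f = -33*(6 - 105/2) = -33*(-93/2) = 3069/2 ≈ 1534.5)
(f + U)/(t(195) - 22298) = (3069/2 - 42705)/(84*195 - 22298) = -82341/(2*(16380 - 22298)) = -82341/2/(-5918) = -82341/2*(-1/5918) = 82341/11836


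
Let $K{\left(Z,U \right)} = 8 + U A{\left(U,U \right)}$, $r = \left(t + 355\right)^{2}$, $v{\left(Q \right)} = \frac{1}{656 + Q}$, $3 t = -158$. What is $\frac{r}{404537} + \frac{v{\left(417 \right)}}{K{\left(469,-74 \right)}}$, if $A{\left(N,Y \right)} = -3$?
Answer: $\frac{203025187543}{898521176070} \approx 0.22595$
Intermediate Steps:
$t = - \frac{158}{3}$ ($t = \frac{1}{3} \left(-158\right) = - \frac{158}{3} \approx -52.667$)
$r = \frac{822649}{9}$ ($r = \left(- \frac{158}{3} + 355\right)^{2} = \left(\frac{907}{3}\right)^{2} = \frac{822649}{9} \approx 91406.0$)
$K{\left(Z,U \right)} = 8 - 3 U$ ($K{\left(Z,U \right)} = 8 + U \left(-3\right) = 8 - 3 U$)
$\frac{r}{404537} + \frac{v{\left(417 \right)}}{K{\left(469,-74 \right)}} = \frac{822649}{9 \cdot 404537} + \frac{1}{\left(656 + 417\right) \left(8 - -222\right)} = \frac{822649}{9} \cdot \frac{1}{404537} + \frac{1}{1073 \left(8 + 222\right)} = \frac{822649}{3640833} + \frac{1}{1073 \cdot 230} = \frac{822649}{3640833} + \frac{1}{1073} \cdot \frac{1}{230} = \frac{822649}{3640833} + \frac{1}{246790} = \frac{203025187543}{898521176070}$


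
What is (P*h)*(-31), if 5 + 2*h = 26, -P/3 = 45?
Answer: 87885/2 ≈ 43943.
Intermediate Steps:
P = -135 (P = -3*45 = -135)
h = 21/2 (h = -5/2 + (½)*26 = -5/2 + 13 = 21/2 ≈ 10.500)
(P*h)*(-31) = -135*21/2*(-31) = -2835/2*(-31) = 87885/2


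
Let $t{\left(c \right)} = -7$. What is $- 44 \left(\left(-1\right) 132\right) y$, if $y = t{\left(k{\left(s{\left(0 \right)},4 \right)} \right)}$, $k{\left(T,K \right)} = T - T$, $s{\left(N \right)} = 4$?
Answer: $-40656$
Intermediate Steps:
$k{\left(T,K \right)} = 0$
$y = -7$
$- 44 \left(\left(-1\right) 132\right) y = - 44 \left(\left(-1\right) 132\right) \left(-7\right) = \left(-44\right) \left(-132\right) \left(-7\right) = 5808 \left(-7\right) = -40656$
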